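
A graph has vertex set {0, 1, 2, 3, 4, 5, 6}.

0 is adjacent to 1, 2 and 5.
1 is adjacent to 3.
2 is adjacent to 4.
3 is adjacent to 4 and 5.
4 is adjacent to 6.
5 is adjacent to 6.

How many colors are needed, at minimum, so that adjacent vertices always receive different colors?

The cycle 0-5-3-4-2-0 has odd length 5, so it cannot be 2-colored; at least 3 colors are needed.
3 colors suffice: color a → {0, 3, 6}; color b → {1, 4, 5}; color c → {2}. Every edge joins two different colors.

3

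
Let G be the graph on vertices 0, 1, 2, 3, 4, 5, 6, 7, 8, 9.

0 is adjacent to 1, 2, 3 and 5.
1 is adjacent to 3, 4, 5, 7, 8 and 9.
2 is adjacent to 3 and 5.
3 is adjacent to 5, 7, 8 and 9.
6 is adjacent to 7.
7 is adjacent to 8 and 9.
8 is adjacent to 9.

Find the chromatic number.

1, 3, 7, 8, 9 are mutually adjacent (a clique of size 5), so at least 5 colors are needed.
One proper 5-coloring: 0=yellow, 1=red, 2=red, 3=blue, 4=blue, 5=green, 6=red, 7=green, 8=purple, 9=yellow. Every edge joins two different colors.

5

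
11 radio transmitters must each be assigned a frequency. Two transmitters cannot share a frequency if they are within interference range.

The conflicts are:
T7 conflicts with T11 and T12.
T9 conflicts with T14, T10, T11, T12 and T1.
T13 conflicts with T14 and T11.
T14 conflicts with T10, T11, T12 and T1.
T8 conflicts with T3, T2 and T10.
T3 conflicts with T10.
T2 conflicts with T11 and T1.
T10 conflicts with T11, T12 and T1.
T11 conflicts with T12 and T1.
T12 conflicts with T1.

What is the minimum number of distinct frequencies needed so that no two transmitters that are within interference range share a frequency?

6

T9, T14, T10, T11, T12, T1 pairwise conflict, so at least 6 frequencies are needed.
A valid assignment using 6 frequencies: T7=2, T9=6, T13=2, T14=5, T8=1, T3=3, T2=2, T10=2, T11=1, T12=4, T1=3. Each listed conflict is separated.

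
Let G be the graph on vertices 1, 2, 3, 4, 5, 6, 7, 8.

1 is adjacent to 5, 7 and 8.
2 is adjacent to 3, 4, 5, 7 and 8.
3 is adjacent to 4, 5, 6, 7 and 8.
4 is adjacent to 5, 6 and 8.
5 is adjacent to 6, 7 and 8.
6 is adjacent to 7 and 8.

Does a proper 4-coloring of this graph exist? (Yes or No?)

2, 3, 4, 5, 8 are mutually adjacent (a clique of size 5), so at least 5 colors are needed.
So 4 colors are not enough.

No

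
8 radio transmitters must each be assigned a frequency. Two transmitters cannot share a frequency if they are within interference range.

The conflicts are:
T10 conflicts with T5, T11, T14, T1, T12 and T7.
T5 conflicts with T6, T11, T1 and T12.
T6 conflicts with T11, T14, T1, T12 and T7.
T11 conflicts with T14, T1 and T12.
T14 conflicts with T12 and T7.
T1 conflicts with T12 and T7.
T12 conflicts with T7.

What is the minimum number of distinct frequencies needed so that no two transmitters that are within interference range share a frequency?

T10, T5, T11, T1, T12 are mutually in conflict, so at least 5 frequencies are needed.
A valid assignment using 5 frequencies: T10=3, T5=5, T6=3, T11=4, T14=2, T1=2, T12=1, T7=4. No two conflicting transmitters share a frequency.

5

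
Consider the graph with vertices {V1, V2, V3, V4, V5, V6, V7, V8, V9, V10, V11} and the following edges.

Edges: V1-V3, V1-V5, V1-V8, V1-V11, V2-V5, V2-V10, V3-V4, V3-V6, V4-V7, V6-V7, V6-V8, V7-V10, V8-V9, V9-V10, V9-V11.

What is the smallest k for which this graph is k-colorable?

3

The cycle V8-V6-V7-V10-V9-V8 has odd length 5, so it cannot be 2-colored; at least 3 colors are needed.
3 colors suffice: color R → {V1, V2, V4, V6, V9}; color B → {V3, V5, V8, V10, V11}; color G → {V7}. Every edge joins two different colors.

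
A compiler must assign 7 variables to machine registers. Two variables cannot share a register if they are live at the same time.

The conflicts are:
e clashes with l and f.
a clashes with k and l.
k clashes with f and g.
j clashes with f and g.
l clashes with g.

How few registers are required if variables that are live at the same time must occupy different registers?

The cycle f-k-a-l-e-f has odd length 5, so it cannot be 2-colored; at least 3 registers are needed.
Using 3 registers: e=2, a=3, k=2, j=2, l=1, f=1, g=3. Every pair that conflicts lands in different registers.

3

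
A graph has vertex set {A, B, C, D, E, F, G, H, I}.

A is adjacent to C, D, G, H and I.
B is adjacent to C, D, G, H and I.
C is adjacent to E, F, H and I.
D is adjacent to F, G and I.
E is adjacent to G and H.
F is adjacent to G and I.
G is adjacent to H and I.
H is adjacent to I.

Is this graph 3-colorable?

No

A, D, G, I are pairwise adjacent (a clique of size 4), so at least 4 colors are needed.
So 3 colors are not enough.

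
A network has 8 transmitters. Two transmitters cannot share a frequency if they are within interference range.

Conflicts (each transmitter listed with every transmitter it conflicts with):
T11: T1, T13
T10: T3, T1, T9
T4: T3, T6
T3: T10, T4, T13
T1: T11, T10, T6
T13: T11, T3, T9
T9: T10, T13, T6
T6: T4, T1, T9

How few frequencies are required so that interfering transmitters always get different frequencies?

3

The cycle T9-T6-T1-T11-T13-T9 has odd length 5, so it cannot be 2-colored; at least 3 frequencies are needed.
3 frequencies suffice: frequency 1 → {T3, T1, T9}; frequency 2 → {T10, T13, T6}; frequency 3 → {T11, T4}. No two conflicting transmitters share a frequency.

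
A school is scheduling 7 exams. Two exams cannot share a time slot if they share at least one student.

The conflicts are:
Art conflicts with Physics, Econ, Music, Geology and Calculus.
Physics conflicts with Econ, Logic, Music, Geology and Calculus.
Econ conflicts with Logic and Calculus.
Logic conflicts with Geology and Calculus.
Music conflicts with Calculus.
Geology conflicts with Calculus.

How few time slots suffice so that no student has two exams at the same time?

4

Art, Physics, Music, Calculus are mutually in conflict, so at least 4 time slots are needed.
4 time slots suffice: time slot 1 → {Calculus}; time slot 2 → {Physics}; time slot 3 → {Art, Logic}; time slot 4 → {Econ, Music, Geology}. Every pair that conflicts lands in different time slots.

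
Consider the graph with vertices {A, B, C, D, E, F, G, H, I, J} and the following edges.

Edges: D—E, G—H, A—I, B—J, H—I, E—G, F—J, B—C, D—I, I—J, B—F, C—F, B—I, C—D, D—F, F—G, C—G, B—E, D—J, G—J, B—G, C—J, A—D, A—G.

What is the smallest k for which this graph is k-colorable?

5

B, C, F, G, J are mutually adjacent (a clique of size 5), so at least 5 colors are needed.
A valid assignment using 5 colors: A=2, B=3, C=4, D=1, E=2, F=5, G=1, H=2, I=4, J=2. Every edge joins two different colors.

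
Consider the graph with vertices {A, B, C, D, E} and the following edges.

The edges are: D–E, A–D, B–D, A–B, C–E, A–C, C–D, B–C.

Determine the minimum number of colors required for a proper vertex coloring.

A, B, C, D are mutually adjacent (a clique of size 4), so at least 4 colors are needed.
4 colors suffice: color red → {C}; color blue → {D}; color green → {B, E}; color yellow → {A}. Each edge has distinct colors on its endpoints.

4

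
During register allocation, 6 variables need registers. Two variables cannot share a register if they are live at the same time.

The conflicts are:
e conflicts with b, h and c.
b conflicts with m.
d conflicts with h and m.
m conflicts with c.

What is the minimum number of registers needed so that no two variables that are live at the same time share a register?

The cycle m-d-h-e-c-m has odd length 5, so it cannot be 2-colored; at least 3 registers are needed.
3 registers suffice: register 1 → {e, m}; register 2 → {b, h, c}; register 3 → {d}. Every pair that conflicts lands in different registers.

3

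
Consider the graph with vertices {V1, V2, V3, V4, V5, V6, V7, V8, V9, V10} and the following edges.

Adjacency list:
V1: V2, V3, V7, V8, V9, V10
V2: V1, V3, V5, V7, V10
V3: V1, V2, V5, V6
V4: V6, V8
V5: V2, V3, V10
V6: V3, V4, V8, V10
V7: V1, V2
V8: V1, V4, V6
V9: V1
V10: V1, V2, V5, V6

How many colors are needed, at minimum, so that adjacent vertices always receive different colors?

V2, V5, V10 are mutually adjacent, so at least 3 colors are needed.
One proper 3-coloring: V1=1, V2=2, V3=3, V4=3, V5=1, V6=1, V7=3, V8=2, V9=2, V10=3. Each edge has distinct colors on its endpoints.

3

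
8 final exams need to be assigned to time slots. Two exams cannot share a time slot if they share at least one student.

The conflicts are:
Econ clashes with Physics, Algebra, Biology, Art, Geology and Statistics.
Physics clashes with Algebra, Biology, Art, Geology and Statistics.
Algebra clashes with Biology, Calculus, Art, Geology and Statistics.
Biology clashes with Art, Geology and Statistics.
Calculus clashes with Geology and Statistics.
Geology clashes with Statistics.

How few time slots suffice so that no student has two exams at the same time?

Econ, Physics, Algebra, Biology, Geology, Statistics are mutually in conflict, so at least 6 time slots are needed.
6 time slots suffice: time slot 1 → {Algebra}; time slot 2 → {Physics, Calculus}; time slot 3 → {Biology}; time slot 4 → {Art, Geology}; time slot 5 → {Econ}; time slot 6 → {Statistics}. Each listed conflict is separated.

6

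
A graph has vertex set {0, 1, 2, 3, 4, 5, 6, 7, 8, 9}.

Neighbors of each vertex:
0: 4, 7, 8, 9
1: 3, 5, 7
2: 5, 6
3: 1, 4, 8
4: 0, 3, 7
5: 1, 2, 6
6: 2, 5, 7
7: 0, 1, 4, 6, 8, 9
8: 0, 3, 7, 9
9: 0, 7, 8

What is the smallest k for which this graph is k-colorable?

4

0, 7, 8, 9 are mutually adjacent (a clique of size 4), so at least 4 colors are needed.
A valid assignment using 4 colors: 0=green, 1=blue, 2=green, 3=red, 4=blue, 5=red, 6=blue, 7=red, 8=blue, 9=yellow. Each edge has distinct colors on its endpoints.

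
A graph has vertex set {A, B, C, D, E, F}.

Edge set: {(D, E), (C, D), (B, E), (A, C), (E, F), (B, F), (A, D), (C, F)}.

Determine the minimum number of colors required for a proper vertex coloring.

A, C, D are mutually adjacent, so at least 3 colors are needed.
3 colors suffice: color 1 → {D, F}; color 2 → {C, E}; color 3 → {A, B}. Each edge has distinct colors on its endpoints.

3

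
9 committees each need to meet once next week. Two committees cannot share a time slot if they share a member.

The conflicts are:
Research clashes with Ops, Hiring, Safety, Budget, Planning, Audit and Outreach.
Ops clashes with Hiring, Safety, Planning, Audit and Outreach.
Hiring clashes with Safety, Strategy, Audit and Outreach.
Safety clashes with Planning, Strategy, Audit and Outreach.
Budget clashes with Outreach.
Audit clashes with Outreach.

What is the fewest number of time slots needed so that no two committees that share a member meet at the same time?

6

Research, Ops, Hiring, Safety, Audit, Outreach are mutually in conflict, so at least 6 time slots are needed.
6 time slots suffice: time slot 1 → {Research, Strategy}; time slot 2 → {Safety, Budget}; time slot 3 → {Hiring, Planning}; time slot 4 → {Ops}; time slot 5 → {Outreach}; time slot 6 → {Audit}. No two conflicting committees share a time slot.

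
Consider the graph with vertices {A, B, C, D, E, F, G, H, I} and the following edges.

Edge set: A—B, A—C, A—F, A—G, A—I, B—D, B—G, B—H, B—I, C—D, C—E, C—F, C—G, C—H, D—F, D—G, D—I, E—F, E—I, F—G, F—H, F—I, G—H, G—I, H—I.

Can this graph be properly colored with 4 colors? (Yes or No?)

Yes

The chromatic number is 4. B, D, G, I form a clique, so at least 4 colors are needed.
4 colors suffice: color 1 → {B, F}; color 2 → {C, I}; color 3 → {E, G}; color 4 → {A, D, H}.
That is already a proper 4-coloring.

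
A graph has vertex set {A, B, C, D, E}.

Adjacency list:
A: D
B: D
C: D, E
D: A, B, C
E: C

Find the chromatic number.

A and D are adjacent, so at least 2 colors are needed.
2 colors suffice: color 1 → {D, E}; color 2 → {A, B, C}. No two adjacent vertices share a color.

2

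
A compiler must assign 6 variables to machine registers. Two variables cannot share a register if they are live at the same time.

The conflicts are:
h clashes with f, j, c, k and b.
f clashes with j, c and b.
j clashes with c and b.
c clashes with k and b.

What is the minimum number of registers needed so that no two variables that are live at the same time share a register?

5

h, f, j, c, b pairwise conflict, so at least 5 registers are needed.
5 registers suffice: register 1 → {h}; register 2 → {c}; register 3 → {j, k}; register 4 → {b}; register 5 → {f}. No two conflicting variables share a register.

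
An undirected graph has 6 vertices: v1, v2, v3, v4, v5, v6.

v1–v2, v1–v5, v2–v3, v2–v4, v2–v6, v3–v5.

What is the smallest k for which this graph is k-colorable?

2

v2 and v3 are adjacent, so at least 2 colors are needed.
2 colors suffice: color 1 → {v2, v5}; color 2 → {v1, v3, v4, v6}. Every edge joins two different colors.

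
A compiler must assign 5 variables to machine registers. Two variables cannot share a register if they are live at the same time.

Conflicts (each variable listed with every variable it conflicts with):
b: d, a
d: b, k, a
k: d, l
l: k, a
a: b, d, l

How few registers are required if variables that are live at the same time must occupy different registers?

3

b, d, a are mutually in conflict, so at least 3 registers are needed.
3 registers suffice: register 1 → {d, l}; register 2 → {k, a}; register 3 → {b}. No two conflicting variables share a register.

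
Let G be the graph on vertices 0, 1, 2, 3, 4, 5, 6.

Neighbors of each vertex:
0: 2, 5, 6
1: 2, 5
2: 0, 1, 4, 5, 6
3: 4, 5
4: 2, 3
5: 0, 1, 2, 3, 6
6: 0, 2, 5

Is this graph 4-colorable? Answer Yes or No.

Yes

The chromatic number is 4. 0, 2, 5, 6 are pairwise adjacent (a clique of size 4), so at least 4 colors are needed.
4 colors suffice: 0=c, 1=c, 2=a, 3=a, 4=b, 5=b, 6=d.
That is already a proper 4-coloring.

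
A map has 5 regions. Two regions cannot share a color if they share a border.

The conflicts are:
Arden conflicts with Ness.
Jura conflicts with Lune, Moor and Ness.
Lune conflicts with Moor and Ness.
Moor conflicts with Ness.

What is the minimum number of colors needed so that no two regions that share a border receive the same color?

Jura, Lune, Moor, Ness pairwise conflict, so at least 4 colors are needed.
4 colors suffice: color 1 → {Ness}; color 2 → {Arden, Moor}; color 3 → {Jura}; color 4 → {Lune}. Every pair that conflicts lands in different colors.

4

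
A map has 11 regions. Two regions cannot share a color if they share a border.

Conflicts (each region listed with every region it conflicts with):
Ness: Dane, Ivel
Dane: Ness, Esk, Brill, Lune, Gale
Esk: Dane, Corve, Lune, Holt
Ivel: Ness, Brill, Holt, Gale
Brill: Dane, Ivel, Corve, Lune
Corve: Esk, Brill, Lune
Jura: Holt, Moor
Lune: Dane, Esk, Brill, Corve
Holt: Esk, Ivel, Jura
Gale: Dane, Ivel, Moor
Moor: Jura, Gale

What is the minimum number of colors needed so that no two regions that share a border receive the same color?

3

Dane, Esk, Lune are mutually in conflict, so at least 3 colors are needed.
One proper 3-coloring: Ness=2, Dane=1, Esk=2, Ivel=1, Brill=2, Corve=1, Jura=1, Lune=3, Holt=3, Gale=2, Moor=3. Every pair that conflicts lands in different colors.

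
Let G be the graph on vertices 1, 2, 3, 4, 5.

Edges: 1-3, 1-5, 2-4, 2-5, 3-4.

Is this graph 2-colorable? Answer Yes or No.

The cycle 1-5-2-4-3-1 has odd length 5, so it cannot be 2-colored; at least 3 colors are needed.
So 2 colors are not enough.

No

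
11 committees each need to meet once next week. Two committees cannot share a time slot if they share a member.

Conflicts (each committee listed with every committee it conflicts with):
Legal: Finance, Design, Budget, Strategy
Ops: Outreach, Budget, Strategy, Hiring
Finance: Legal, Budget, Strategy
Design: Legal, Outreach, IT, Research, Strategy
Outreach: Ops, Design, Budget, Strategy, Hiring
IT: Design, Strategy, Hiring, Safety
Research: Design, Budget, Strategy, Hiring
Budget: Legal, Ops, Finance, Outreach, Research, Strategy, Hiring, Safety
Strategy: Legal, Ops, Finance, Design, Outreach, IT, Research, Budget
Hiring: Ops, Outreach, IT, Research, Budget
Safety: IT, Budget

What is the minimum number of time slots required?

Legal, Finance, Budget, Strategy pairwise conflict, so at least 4 time slots are needed.
4 time slots suffice: Legal=3, Ops=4, Finance=4, Design=2, Outreach=3, IT=3, Research=3, Budget=2, Strategy=1, Hiring=1, Safety=1. Each listed conflict is separated.

4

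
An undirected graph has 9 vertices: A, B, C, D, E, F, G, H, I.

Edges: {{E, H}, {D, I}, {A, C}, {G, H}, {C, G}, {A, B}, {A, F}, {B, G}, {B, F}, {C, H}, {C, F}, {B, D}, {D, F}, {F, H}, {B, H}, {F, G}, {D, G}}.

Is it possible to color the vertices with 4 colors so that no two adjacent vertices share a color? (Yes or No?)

The chromatic number is 4. B, D, F, G are pairwise adjacent (a clique of size 4), so at least 4 colors are needed.
One proper 4-coloring: A=2, B=3, C=3, D=4, E=1, F=1, G=2, H=4, I=1.
That is already a proper 4-coloring.

Yes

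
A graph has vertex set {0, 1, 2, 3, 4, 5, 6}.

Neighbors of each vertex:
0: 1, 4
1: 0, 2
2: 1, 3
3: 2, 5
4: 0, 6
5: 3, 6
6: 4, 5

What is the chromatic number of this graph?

3

The cycle 3-2-1-0-4-6-5-3 has odd length 7, so it cannot be 2-colored; at least 3 colors are needed.
A valid assignment using 3 colors: 0=red, 1=blue, 2=red, 3=blue, 4=blue, 5=red, 6=green. Every edge joins two different colors.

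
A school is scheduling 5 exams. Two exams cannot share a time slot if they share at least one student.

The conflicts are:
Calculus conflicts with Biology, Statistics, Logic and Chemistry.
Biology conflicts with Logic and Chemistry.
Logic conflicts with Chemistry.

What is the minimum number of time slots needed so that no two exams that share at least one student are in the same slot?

Calculus, Biology, Logic, Chemistry pairwise conflict, so at least 4 time slots are needed.
Using 4 time slots: Calculus=1, Biology=3, Statistics=2, Logic=4, Chemistry=2. Every pair that conflicts lands in different time slots.

4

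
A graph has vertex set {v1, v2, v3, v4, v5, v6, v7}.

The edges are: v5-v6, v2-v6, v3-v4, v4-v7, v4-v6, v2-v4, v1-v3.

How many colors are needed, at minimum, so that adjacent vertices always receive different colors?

3

v2, v4, v6 form a triangle, so at least 3 colors are needed.
3 colors suffice: color 1 → {v1, v4, v5}; color 2 → {v3, v6, v7}; color 3 → {v2}. No two adjacent vertices share a color.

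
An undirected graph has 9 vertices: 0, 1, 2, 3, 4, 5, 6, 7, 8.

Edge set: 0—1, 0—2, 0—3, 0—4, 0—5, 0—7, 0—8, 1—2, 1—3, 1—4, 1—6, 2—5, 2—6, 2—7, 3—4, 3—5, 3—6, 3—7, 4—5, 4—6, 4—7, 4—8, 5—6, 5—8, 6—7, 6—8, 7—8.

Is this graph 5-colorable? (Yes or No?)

The chromatic number is 4. 0, 4, 5, 8 are pairwise adjacent (a clique of size 4), so at least 4 colors are needed.
One proper 4-coloring: 0=b, 1=c, 2=a, 3=d, 4=a, 5=c, 6=b, 7=c, 8=d.
Since 5 ≥ 4, a proper 5-coloring certainly exists.

Yes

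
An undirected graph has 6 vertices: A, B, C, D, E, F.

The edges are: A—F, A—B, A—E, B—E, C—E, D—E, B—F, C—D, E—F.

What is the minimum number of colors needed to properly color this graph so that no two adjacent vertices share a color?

A, B, E, F are mutually adjacent (a clique of size 4), so at least 4 colors are needed.
One proper 4-coloring: A=3, B=4, C=2, D=3, E=1, F=2. No two adjacent vertices share a color.

4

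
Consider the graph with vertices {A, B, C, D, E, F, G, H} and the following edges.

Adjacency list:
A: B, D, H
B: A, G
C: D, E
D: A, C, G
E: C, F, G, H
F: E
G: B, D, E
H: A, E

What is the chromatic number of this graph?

3

The cycle D-C-E-H-A-D has odd length 5, so it cannot be 2-colored; at least 3 colors are needed.
3 colors suffice: color 1 → {B, D, E}; color 2 → {A, C, F, G}; color 3 → {H}. No two adjacent vertices share a color.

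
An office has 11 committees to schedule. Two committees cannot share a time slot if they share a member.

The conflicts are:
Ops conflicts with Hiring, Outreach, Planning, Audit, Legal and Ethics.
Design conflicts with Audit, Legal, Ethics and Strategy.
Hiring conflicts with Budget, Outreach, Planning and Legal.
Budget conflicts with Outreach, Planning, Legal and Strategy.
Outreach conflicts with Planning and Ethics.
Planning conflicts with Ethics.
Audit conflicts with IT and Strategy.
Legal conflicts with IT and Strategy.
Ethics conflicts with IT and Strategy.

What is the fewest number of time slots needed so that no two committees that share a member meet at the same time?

4

Hiring, Budget, Outreach, Planning all conflict with each other, so at least 4 time slots are needed.
4 time slots suffice: time slot 1 → {Outreach, Audit, Legal}; time slot 2 → {Hiring, Ethics}; time slot 3 → {Ops, Design, Budget, IT}; time slot 4 → {Planning, Strategy}. Each listed conflict is separated.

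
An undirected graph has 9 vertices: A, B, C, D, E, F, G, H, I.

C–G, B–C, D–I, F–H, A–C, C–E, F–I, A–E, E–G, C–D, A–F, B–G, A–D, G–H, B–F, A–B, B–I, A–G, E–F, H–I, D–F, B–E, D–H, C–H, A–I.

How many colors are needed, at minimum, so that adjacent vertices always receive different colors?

5

A, B, C, E, G form a clique, so at least 5 colors are needed.
5 colors suffice: color red → {A, H}; color blue → {C, F}; color green → {B, D}; color yellow → {G, I}; color purple → {E}. No two adjacent vertices share a color.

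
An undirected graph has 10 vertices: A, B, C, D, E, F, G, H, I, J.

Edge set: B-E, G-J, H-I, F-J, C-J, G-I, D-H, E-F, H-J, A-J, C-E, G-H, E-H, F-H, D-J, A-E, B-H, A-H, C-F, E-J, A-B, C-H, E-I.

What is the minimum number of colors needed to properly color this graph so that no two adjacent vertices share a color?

5

C, E, F, H, J form a clique, so at least 5 colors are needed.
5 colors suffice: A=4, B=2, C=5, D=3, E=3, F=4, G=3, H=1, I=2, J=2. Each edge has distinct colors on its endpoints.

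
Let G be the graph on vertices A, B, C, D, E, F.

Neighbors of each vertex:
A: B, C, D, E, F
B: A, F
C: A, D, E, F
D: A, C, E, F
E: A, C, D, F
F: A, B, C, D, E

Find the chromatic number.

5

A, C, D, E, F are mutually adjacent (a clique of size 5), so at least 5 colors are needed.
5 colors suffice: color 1 → {A}; color 2 → {F}; color 3 → {B, E}; color 4 → {C}; color 5 → {D}. No two adjacent vertices share a color.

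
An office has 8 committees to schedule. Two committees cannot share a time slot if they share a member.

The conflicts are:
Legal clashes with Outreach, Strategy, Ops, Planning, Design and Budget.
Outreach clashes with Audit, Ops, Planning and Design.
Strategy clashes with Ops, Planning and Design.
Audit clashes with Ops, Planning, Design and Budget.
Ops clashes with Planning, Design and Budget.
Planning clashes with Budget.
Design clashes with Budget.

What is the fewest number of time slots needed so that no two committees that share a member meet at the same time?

Legal, Outreach, Ops, Planning are mutually in conflict, so at least 4 time slots are needed.
A valid assignment using 4 time slots: Legal=3, Outreach=4, Strategy=4, Audit=3, Ops=1, Planning=2, Design=2, Budget=4. Each listed conflict is separated.

4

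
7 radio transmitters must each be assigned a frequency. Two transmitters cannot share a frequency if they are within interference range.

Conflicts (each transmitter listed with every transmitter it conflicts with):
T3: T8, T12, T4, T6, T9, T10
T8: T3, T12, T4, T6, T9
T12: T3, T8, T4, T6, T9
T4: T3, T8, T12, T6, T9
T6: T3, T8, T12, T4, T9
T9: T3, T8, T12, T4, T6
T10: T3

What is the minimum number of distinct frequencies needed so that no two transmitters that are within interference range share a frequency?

6

T3, T8, T12, T4, T6, T9 are mutually in conflict, so at least 6 frequencies are needed.
6 frequencies suffice: T3=1, T8=4, T12=3, T4=6, T6=2, T9=5, T10=2. No two conflicting transmitters share a frequency.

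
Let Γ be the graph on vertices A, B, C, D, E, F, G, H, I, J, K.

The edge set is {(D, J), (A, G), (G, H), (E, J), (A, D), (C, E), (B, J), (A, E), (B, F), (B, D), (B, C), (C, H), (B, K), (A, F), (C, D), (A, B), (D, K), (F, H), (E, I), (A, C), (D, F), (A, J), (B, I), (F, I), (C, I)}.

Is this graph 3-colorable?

No

A, B, C, D are mutually adjacent (a clique of size 4), so at least 4 colors are needed.
So 3 colors are not enough.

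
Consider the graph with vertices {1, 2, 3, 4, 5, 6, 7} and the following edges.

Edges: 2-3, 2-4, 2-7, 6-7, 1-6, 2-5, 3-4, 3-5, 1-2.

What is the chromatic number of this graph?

3

2, 3, 4 are pairwise adjacent, so at least 3 colors are needed.
3 colors suffice: color a → {2, 6}; color b → {1, 3, 7}; color c → {4, 5}. Every edge joins two different colors.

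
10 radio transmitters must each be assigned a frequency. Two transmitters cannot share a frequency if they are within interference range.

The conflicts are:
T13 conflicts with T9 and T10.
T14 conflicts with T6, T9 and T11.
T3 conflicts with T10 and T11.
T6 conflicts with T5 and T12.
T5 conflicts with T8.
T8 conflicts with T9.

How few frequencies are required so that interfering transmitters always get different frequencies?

3

The cycle T5-T8-T9-T14-T6-T5 has odd length 5, so it cannot be 2-colored; at least 3 frequencies are needed.
Using 3 frequencies: T13=2, T14=2, T3=2, T6=1, T5=3, T12=2, T8=2, T9=1, T10=1, T11=1. No two conflicting transmitters share a frequency.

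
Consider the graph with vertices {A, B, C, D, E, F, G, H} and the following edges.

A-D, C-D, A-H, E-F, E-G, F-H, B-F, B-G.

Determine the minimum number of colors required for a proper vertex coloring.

C and D are adjacent, so at least 2 colors are needed.
2 colors suffice: color 1 → {A, C, F, G}; color 2 → {B, D, E, H}. No two adjacent vertices share a color.

2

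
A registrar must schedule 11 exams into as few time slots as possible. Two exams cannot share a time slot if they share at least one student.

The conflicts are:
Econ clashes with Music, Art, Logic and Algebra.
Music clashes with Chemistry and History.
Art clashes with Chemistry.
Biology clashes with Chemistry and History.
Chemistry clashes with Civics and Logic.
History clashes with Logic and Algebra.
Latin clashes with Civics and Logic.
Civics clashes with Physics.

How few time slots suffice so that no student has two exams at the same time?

2

Music and Chemistry conflict, so at least 2 time slots are needed.
2 time slots suffice: time slot 1 → {Econ, Chemistry, History, Latin, Physics}; time slot 2 → {Music, Art, Biology, Civics, Logic, Algebra}. Each listed conflict is separated.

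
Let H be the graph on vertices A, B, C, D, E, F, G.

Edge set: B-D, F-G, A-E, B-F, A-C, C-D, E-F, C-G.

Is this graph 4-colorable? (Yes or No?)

Yes

The chromatic number is 3. The cycle E-A-C-G-F-E has odd length 5, so it cannot be 2-colored; at least 3 colors are needed.
3 colors suffice: color red → {C, F}; color blue → {B, E, G}; color green → {A, D}.
Since 4 ≥ 3, a proper 4-coloring certainly exists.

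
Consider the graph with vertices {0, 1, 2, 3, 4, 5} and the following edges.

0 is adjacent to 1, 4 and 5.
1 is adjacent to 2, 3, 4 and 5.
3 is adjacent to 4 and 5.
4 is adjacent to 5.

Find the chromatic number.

1, 3, 4, 5 are mutually adjacent (a clique of size 4), so at least 4 colors are needed.
4 colors suffice: color a → {1}; color b → {2, 4}; color c → {5}; color d → {0, 3}. No two adjacent vertices share a color.

4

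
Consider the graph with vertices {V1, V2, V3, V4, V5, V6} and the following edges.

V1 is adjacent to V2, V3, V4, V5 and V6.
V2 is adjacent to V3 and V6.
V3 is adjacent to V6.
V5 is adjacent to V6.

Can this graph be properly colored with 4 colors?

The chromatic number is 4. V1, V2, V3, V6 are pairwise adjacent (a clique of size 4), so at least 4 colors are needed.
4 colors suffice: V1=1, V2=4, V3=3, V4=2, V5=3, V6=2.
That is already a proper 4-coloring.

Yes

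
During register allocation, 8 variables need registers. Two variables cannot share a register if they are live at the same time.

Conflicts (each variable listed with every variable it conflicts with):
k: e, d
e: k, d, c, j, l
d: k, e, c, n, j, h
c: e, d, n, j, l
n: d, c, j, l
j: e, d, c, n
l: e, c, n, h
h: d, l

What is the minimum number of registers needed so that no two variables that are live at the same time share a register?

4

d, c, n, j all conflict with each other, so at least 4 registers are needed.
Using 4 registers: k=3, e=2, d=1, c=3, n=2, j=4, l=1, h=2. Every pair that conflicts lands in different registers.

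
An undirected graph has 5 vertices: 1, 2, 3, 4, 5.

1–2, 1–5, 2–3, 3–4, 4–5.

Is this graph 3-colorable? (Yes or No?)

Yes

The chromatic number is 3. The cycle 4-3-2-1-5-4 has odd length 5, so it cannot be 2-colored; at least 3 colors are needed.
3 colors suffice: 1=blue, 2=red, 3=blue, 4=green, 5=red.
That is already a proper 3-coloring.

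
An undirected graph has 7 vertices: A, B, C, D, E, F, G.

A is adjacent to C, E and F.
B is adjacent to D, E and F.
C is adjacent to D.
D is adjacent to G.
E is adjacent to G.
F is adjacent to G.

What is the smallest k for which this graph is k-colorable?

3

The cycle B-D-C-A-F-B has odd length 5, so it cannot be 2-colored; at least 3 colors are needed.
3 colors suffice: color red → {A, D}; color blue → {B, C, G}; color green → {E, F}. Every edge joins two different colors.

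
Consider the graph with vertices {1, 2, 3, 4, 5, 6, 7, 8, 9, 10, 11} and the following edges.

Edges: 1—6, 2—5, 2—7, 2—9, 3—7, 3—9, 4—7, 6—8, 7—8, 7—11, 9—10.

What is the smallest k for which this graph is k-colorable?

2

6 and 8 are adjacent, so at least 2 colors are needed.
2 colors suffice: color red → {5, 6, 7, 9}; color blue → {1, 2, 3, 4, 8, 10, 11}. No two adjacent vertices share a color.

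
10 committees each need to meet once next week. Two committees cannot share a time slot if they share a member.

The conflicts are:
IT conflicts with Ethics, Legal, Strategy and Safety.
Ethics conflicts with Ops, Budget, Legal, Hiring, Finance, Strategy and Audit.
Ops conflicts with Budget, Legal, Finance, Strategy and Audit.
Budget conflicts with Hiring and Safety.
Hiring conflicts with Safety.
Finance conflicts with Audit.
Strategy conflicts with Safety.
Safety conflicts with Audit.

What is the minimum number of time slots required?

4

Ethics, Ops, Finance, Audit are mutually in conflict, so at least 4 time slots are needed.
4 time slots suffice: time slot 1 → {Ethics, Safety}; time slot 2 → {IT, Ops, Hiring}; time slot 3 → {Budget, Legal, Strategy, Audit}; time slot 4 → {Finance}. No two conflicting committees share a time slot.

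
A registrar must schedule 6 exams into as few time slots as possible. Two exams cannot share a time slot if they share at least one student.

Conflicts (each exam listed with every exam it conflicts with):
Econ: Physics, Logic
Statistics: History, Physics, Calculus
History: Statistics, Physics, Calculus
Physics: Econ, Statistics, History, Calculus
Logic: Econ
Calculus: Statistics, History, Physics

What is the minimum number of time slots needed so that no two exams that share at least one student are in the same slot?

4

Statistics, History, Physics, Calculus are mutually in conflict, so at least 4 time slots are needed.
Using 4 time slots: Econ=2, Statistics=4, History=2, Physics=1, Logic=1, Calculus=3. Each listed conflict is separated.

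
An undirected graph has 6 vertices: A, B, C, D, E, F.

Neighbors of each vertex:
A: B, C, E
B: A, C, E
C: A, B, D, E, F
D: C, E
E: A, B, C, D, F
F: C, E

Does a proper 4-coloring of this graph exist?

The chromatic number is 4. A, B, C, E are pairwise adjacent (a clique of size 4), so at least 4 colors are needed.
4 colors suffice: color 1 → {E}; color 2 → {C}; color 3 → {A, D, F}; color 4 → {B}.
That is already a proper 4-coloring.

Yes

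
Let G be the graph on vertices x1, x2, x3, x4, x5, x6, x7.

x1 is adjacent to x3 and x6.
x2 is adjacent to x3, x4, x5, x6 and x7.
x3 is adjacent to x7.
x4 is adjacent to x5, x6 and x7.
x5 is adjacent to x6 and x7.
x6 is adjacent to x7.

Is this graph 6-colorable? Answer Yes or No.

The chromatic number is 5. x2, x4, x5, x6, x7 are pairwise adjacent (a clique of size 5), so at least 5 colors are needed.
5 colors suffice: color red → {x1, x7}; color blue → {x2}; color green → {x3, x6}; color yellow → {x5}; color purple → {x4}.
Since 6 ≥ 5, a proper 6-coloring certainly exists.

Yes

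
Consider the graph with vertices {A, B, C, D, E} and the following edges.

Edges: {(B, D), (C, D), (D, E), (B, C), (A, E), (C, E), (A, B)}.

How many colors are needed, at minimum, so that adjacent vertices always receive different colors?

B, C, D are pairwise adjacent, so at least 3 colors are needed.
One proper 3-coloring: A=1, B=3, C=1, D=2, E=3. Each edge has distinct colors on its endpoints.

3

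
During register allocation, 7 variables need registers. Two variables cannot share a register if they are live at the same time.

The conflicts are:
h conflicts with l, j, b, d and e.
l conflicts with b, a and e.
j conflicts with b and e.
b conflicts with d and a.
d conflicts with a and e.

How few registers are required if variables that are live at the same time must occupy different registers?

h, l, b are mutually in conflict, so at least 3 registers are needed.
3 registers suffice: register 1 → {b, e}; register 2 → {h, a}; register 3 → {l, j, d}. Every pair that conflicts lands in different registers.

3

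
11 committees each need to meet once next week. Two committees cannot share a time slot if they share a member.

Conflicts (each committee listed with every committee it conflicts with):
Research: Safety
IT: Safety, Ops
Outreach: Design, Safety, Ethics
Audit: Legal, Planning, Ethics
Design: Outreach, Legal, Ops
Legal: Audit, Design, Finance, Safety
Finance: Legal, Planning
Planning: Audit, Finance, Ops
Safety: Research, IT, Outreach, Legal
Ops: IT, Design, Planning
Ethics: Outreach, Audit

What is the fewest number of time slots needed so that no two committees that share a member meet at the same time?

The cycle Outreach-Safety-IT-Ops-Design-Outreach has odd length 5, so it cannot be 2-colored; at least 3 time slots are needed.
3 time slots suffice: time slot 1 → {Audit, Finance, Safety, Ops}; time slot 2 → {Research, IT, Outreach, Legal, Planning}; time slot 3 → {Design, Ethics}. No two conflicting committees share a time slot.

3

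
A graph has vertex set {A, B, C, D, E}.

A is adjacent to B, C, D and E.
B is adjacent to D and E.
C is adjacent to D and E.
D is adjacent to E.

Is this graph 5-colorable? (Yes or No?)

Yes

The chromatic number is 4. A, B, D, E form a clique, so at least 4 colors are needed.
4 colors suffice: A=3, B=4, C=4, D=1, E=2.
Since 5 ≥ 4, a proper 5-coloring certainly exists.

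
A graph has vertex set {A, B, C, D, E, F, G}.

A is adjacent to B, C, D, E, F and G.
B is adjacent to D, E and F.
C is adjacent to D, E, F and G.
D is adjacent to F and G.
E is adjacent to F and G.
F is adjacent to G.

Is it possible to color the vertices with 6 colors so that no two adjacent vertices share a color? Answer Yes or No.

The chromatic number is 5. A, C, D, F, G are pairwise adjacent (a clique of size 5), so at least 5 colors are needed.
5 colors suffice: color red → {F}; color blue → {A}; color green → {B, G}; color yellow → {C}; color purple → {D, E}.
Since 6 ≥ 5, a proper 6-coloring certainly exists.

Yes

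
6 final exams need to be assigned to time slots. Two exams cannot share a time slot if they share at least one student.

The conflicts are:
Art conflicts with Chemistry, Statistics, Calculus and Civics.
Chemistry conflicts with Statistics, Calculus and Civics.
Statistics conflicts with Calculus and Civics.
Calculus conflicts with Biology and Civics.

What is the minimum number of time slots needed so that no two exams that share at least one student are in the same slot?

Art, Chemistry, Statistics, Calculus, Civics are mutually in conflict, so at least 5 time slots are needed.
A valid assignment using 5 time slots: Art=4, Chemistry=3, Statistics=2, Calculus=1, Biology=2, Civics=5. No two conflicting exams share a time slot.

5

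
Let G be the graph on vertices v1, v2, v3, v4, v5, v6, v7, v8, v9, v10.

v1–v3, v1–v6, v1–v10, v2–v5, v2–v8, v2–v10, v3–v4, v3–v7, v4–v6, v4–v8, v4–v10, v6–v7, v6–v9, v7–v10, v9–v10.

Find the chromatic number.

v6 and v7 are adjacent, so at least 2 colors are needed.
2 colors suffice: color 1 → {v3, v5, v6, v8, v10}; color 2 → {v1, v2, v4, v7, v9}. No two adjacent vertices share a color.

2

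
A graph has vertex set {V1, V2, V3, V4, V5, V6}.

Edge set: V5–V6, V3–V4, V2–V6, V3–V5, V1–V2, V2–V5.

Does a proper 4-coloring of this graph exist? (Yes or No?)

Yes

The chromatic number is 3. V2, V5, V6 form a triangle, so at least 3 colors are needed.
3 colors suffice: color 1 → {V1, V4, V5}; color 2 → {V2, V3}; color 3 → {V6}.
Since 4 ≥ 3, a proper 4-coloring certainly exists.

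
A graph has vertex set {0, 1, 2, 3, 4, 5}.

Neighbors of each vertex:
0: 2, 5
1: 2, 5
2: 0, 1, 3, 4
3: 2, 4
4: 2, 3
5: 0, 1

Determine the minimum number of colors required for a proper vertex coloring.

2, 3, 4 are mutually adjacent, so at least 3 colors are needed.
3 colors suffice: color red → {2, 5}; color blue → {0, 1, 3}; color green → {4}. No two adjacent vertices share a color.

3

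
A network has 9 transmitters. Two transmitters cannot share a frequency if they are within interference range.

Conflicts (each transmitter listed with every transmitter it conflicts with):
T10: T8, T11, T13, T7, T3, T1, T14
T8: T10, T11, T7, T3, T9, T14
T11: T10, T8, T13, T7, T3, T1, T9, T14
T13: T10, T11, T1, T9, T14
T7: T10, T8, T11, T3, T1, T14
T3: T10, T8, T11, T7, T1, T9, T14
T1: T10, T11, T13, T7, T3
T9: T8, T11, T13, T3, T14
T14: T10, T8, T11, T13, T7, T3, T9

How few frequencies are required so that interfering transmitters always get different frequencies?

6

T10, T8, T11, T7, T3, T14 pairwise conflict, so at least 6 frequencies are needed.
A valid assignment using 6 frequencies: T10=2, T8=5, T11=1, T13=3, T7=6, T3=3, T1=4, T9=2, T14=4. Each listed conflict is separated.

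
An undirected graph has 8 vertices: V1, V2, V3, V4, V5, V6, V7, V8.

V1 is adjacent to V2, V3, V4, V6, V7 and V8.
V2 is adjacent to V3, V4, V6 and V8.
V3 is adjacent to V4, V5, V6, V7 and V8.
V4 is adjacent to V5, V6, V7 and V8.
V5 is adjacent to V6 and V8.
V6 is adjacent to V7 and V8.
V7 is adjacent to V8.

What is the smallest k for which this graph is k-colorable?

V1, V2, V3, V4, V6, V8 are mutually adjacent (a clique of size 6), so at least 6 colors are needed.
One proper 6-coloring: V1=5, V2=6, V3=3, V4=4, V5=5, V6=2, V7=6, V8=1. Every edge joins two different colors.

6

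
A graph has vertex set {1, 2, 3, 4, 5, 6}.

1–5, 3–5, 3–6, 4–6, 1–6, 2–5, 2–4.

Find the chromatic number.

The cycle 4-6-1-5-2-4 has odd length 5, so it cannot be 2-colored; at least 3 colors are needed.
3 colors suffice: color red → {5, 6}; color blue → {1, 2, 3}; color green → {4}. Each edge has distinct colors on its endpoints.

3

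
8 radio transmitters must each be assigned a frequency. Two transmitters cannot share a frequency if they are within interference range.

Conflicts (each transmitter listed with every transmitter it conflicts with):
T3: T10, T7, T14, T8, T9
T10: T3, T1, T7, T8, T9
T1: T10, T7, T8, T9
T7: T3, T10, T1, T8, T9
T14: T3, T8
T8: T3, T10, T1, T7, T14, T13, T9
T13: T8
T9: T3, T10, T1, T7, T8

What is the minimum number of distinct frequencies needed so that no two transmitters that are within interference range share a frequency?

5

T10, T1, T7, T8, T9 all conflict with each other, so at least 5 frequencies are needed.
5 frequencies suffice: frequency 1 → {T8}; frequency 2 → {T7, T14, T13}; frequency 3 → {T9}; frequency 4 → {T3, T1}; frequency 5 → {T10}. No two conflicting transmitters share a frequency.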